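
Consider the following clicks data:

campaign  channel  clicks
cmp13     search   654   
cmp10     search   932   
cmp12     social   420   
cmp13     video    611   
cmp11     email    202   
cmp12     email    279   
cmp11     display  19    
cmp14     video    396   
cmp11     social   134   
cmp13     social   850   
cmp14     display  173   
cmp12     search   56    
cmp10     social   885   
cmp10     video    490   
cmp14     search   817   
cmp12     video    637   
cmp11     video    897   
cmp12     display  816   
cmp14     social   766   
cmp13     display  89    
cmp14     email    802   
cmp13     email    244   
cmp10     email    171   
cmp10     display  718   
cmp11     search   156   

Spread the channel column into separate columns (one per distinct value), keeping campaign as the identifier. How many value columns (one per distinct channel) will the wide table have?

5 distinct channel values: search, social, video, email, display.

5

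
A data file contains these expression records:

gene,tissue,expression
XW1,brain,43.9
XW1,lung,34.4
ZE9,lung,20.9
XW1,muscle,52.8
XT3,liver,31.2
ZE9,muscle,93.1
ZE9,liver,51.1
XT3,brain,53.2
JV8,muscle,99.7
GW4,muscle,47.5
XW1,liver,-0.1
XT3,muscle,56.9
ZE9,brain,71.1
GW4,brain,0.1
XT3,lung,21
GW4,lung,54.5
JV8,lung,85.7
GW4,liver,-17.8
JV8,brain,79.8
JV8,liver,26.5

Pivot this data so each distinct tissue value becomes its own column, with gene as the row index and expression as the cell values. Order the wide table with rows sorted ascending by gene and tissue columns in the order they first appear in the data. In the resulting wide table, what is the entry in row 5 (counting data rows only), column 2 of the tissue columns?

20.9

With rows sorted ascending by gene, row 5 is gene=ZE9. tissue columns in first-appearance order: brain, lung, muscle, liver; column 2 is lung.
Long rows with gene=ZE9, tissue=lung: expression = 20.9.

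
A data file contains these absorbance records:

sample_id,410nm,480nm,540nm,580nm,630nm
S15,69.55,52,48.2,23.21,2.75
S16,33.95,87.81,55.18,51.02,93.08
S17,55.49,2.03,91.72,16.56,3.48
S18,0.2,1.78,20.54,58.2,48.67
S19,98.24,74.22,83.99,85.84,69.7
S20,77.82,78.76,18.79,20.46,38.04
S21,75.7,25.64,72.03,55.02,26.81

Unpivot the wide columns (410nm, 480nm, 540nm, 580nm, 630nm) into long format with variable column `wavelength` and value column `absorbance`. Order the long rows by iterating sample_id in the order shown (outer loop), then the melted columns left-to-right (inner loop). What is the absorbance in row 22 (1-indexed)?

35 rows total (7 × 5). Row 22: index ⌊(22-1)/5⌋ = 4 into sample_id → S19; (22-1) mod 5 = 1 into the melted columns → 480nm.
So row 22 is (S19, 480nm, 74.22); absorbance = 74.22.

74.22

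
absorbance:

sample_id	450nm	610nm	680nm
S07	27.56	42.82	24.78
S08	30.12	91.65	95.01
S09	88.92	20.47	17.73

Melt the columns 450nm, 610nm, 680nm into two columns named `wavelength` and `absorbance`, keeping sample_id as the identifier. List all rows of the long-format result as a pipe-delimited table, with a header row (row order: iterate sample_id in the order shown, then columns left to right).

| sample_id | wavelength | absorbance |
| S07 | 450nm | 27.56 |
| S07 | 610nm | 42.82 |
| S07 | 680nm | 24.78 |
| S08 | 450nm | 30.12 |
| S08 | 610nm | 91.65 |
| S08 | 680nm | 95.01 |
| S09 | 450nm | 88.92 |
| S09 | 610nm | 20.47 |
| S09 | 680nm | 17.73 |

Each (sample_id, column) pair becomes one row: 3 × 3 = 9 rows.
For example, (S07, 450nm) → absorbance=27.56.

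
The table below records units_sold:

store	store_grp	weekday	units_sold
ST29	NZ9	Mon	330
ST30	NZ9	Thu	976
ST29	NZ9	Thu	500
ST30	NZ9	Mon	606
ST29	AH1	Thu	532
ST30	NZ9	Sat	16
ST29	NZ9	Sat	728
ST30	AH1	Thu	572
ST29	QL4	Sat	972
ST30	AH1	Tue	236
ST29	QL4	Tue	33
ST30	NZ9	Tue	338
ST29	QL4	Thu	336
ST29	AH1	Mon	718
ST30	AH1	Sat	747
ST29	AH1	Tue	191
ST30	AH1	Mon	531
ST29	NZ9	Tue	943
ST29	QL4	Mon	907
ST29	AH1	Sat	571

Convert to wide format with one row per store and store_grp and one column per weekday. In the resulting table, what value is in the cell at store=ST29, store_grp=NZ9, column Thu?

500

Wide layout: rows indexed by store and store_grp, columns are the 4 distinct weekday values (Mon, Thu, Sat, Tue).
Cell (store=ST29, store_grp=NZ9, weekday=Thu) draws from the long row where store=ST29, store_grp=NZ9 and weekday=Thu, which has units_sold=500.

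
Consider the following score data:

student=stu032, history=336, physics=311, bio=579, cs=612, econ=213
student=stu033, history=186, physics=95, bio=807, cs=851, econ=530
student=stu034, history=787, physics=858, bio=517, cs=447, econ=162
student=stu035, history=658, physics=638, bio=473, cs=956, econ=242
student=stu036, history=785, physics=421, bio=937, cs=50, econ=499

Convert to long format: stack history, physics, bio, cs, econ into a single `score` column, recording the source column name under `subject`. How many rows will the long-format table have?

25

5 student values × 5 melted columns = 25 rows.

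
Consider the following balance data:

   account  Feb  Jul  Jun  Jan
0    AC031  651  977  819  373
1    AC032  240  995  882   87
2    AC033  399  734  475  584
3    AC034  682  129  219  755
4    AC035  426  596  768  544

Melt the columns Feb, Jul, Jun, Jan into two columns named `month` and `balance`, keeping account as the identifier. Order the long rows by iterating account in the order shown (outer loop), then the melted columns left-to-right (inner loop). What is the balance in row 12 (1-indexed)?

584

20 rows total (5 × 4). Row 12: index ⌊(12-1)/4⌋ = 2 into account → AC033; (12-1) mod 4 = 3 into the melted columns → Jan.
So row 12 is (AC033, Jan, 584); balance = 584.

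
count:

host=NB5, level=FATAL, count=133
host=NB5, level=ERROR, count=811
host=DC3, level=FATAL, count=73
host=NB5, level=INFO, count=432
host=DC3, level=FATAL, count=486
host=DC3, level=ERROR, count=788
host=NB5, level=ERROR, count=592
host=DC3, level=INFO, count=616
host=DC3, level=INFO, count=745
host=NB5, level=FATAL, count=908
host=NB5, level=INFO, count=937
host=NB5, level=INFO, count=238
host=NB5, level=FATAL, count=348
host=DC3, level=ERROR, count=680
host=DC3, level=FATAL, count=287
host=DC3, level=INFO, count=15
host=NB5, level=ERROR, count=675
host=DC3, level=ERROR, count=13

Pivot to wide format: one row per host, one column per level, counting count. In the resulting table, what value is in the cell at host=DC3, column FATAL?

3

Rows with host=DC3 and level=FATAL: count values are 73, 486, 287.
3 rows match — count = 3.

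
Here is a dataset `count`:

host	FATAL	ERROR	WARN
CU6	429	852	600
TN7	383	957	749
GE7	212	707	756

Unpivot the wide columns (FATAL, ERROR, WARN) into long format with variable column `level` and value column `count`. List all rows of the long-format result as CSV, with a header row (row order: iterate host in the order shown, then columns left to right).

Each (host, column) pair becomes one row: 3 × 3 = 9 rows.
For example, (CU6, FATAL) → count=429.

host,level,count
CU6,FATAL,429
CU6,ERROR,852
CU6,WARN,600
TN7,FATAL,383
TN7,ERROR,957
TN7,WARN,749
GE7,FATAL,212
GE7,ERROR,707
GE7,WARN,756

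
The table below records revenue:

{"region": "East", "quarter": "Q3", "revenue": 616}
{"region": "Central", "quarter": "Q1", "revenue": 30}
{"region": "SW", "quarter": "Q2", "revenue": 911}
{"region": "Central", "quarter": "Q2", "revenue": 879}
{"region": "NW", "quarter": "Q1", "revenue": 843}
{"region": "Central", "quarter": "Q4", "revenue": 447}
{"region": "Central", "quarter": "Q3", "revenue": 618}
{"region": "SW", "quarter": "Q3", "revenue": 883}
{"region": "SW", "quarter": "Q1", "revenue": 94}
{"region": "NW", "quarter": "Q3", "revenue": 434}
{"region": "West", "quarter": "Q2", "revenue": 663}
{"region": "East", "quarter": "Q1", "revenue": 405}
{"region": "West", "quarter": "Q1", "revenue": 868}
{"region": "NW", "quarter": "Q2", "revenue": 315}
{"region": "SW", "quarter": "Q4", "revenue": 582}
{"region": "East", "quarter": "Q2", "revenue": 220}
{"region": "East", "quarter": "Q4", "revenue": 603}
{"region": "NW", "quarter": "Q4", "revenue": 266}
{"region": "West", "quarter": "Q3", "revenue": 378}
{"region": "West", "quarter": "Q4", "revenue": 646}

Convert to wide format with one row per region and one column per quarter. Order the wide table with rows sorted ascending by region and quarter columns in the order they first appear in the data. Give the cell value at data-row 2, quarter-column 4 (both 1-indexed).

603

With rows sorted ascending by region, row 2 is region=East. quarter columns in first-appearance order: Q3, Q1, Q2, Q4; column 4 is Q4.
Long rows with region=East, quarter=Q4: revenue = 603.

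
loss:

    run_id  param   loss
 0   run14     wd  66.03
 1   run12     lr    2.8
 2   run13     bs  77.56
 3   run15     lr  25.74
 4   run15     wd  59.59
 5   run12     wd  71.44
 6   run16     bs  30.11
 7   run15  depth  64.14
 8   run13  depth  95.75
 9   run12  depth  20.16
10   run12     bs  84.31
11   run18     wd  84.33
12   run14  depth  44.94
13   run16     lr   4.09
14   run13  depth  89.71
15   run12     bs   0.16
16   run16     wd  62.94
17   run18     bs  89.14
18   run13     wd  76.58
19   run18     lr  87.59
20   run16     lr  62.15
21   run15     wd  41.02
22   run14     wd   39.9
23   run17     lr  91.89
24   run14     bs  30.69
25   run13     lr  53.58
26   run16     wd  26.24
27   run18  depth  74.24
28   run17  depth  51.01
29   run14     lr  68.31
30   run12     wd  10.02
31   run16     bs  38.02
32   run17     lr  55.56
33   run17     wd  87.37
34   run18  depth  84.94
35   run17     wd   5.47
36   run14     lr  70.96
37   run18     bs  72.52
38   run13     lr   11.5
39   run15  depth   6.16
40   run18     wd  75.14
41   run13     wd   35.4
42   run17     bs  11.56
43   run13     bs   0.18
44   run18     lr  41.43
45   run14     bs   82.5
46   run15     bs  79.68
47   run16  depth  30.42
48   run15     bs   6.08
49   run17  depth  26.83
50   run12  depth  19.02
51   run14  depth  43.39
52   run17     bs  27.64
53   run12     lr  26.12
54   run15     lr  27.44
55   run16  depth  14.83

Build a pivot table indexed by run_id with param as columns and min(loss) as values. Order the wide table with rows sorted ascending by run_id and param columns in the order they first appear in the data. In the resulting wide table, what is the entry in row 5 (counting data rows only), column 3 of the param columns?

30.11

With rows sorted ascending by run_id, row 5 is run_id=run16. param columns in first-appearance order: wd, lr, bs, depth; column 3 is bs.
Long rows with run_id=run16, param=bs: min(30.11, 38.02) = 30.11.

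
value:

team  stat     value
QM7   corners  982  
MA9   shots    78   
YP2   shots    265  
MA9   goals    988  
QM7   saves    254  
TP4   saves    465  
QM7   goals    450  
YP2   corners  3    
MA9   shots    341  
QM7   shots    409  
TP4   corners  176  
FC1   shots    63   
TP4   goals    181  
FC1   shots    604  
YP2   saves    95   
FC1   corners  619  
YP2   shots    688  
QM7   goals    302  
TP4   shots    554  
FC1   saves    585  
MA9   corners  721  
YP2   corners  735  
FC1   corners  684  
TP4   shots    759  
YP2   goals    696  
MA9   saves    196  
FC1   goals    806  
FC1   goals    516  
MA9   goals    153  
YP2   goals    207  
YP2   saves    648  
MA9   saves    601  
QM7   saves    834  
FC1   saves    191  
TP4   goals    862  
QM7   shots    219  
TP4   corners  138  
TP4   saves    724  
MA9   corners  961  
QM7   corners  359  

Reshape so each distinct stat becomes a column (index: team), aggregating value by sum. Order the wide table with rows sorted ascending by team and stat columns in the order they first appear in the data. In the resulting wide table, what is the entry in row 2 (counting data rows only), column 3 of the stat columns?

1141

With rows sorted ascending by team, row 2 is team=MA9. stat columns in first-appearance order: corners, shots, goals, saves; column 3 is goals.
Long rows with team=MA9, stat=goals: 988 + 153 = 1141.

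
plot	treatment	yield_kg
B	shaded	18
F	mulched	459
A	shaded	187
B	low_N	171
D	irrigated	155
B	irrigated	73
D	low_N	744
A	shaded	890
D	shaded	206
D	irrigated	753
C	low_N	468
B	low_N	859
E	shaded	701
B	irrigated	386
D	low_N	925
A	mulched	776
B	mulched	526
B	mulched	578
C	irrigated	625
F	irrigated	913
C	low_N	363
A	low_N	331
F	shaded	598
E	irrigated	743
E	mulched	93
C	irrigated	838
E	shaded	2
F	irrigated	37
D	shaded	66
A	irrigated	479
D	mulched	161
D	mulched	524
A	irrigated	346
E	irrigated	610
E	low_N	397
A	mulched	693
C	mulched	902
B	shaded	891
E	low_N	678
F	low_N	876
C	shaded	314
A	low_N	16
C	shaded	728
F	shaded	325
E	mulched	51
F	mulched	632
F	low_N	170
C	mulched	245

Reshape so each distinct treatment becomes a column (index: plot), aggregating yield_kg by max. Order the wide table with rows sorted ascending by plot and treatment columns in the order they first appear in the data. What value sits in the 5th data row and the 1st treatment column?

With rows sorted ascending by plot, row 5 is plot=E. treatment columns in first-appearance order: shaded, mulched, low_N, irrigated; column 1 is shaded.
Long rows with plot=E, treatment=shaded: max(701, 2) = 701.

701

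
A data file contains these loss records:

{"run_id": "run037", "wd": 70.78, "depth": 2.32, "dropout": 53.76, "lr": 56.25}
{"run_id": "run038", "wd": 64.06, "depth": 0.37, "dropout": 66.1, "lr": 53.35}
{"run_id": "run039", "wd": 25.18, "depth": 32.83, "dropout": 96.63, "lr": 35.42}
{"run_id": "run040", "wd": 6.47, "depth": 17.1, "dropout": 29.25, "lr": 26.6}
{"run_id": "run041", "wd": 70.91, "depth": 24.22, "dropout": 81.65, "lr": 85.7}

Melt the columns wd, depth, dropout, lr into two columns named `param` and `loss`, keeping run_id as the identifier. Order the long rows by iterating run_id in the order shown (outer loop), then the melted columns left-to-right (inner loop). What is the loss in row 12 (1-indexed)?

35.42

20 rows total (5 × 4). Row 12: index ⌊(12-1)/4⌋ = 2 into run_id → run039; (12-1) mod 4 = 3 into the melted columns → lr.
So row 12 is (run039, lr, 35.42); loss = 35.42.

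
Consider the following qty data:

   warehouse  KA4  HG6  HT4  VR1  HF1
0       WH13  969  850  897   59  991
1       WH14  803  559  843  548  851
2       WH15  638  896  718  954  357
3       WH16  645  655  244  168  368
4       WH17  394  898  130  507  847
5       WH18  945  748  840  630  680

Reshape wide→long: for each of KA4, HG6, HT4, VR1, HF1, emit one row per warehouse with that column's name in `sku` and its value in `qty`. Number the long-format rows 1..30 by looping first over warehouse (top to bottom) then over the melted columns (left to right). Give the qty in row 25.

847

30 rows total (6 × 5). Row 25: index ⌊(25-1)/5⌋ = 4 into warehouse → WH17; (25-1) mod 5 = 4 into the melted columns → HF1.
So row 25 is (WH17, HF1, 847); qty = 847.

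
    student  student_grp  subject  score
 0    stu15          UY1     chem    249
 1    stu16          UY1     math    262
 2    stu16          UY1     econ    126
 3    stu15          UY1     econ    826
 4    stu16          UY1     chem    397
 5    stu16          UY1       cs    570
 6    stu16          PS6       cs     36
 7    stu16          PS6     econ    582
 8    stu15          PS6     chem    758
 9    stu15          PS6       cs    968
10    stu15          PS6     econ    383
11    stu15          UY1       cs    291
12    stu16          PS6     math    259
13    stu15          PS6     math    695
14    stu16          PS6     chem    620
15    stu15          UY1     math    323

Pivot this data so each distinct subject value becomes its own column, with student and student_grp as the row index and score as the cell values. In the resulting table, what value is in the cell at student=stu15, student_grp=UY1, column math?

Wide layout: rows indexed by student and student_grp, columns are the 4 distinct subject values (chem, math, econ, cs).
Cell (student=stu15, student_grp=UY1, subject=math) draws from the long row where student=stu15, student_grp=UY1 and subject=math, which has score=323.

323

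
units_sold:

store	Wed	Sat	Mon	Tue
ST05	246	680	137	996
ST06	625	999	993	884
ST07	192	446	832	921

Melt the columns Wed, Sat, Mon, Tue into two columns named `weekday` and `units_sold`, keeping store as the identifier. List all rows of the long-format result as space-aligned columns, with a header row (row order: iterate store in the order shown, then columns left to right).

Each (store, column) pair becomes one row: 3 × 4 = 12 rows.
For example, (ST05, Wed) → units_sold=246.

store  weekday  units_sold
ST05   Wed      246       
ST05   Sat      680       
ST05   Mon      137       
ST05   Tue      996       
ST06   Wed      625       
ST06   Sat      999       
ST06   Mon      993       
ST06   Tue      884       
ST07   Wed      192       
ST07   Sat      446       
ST07   Mon      832       
ST07   Tue      921       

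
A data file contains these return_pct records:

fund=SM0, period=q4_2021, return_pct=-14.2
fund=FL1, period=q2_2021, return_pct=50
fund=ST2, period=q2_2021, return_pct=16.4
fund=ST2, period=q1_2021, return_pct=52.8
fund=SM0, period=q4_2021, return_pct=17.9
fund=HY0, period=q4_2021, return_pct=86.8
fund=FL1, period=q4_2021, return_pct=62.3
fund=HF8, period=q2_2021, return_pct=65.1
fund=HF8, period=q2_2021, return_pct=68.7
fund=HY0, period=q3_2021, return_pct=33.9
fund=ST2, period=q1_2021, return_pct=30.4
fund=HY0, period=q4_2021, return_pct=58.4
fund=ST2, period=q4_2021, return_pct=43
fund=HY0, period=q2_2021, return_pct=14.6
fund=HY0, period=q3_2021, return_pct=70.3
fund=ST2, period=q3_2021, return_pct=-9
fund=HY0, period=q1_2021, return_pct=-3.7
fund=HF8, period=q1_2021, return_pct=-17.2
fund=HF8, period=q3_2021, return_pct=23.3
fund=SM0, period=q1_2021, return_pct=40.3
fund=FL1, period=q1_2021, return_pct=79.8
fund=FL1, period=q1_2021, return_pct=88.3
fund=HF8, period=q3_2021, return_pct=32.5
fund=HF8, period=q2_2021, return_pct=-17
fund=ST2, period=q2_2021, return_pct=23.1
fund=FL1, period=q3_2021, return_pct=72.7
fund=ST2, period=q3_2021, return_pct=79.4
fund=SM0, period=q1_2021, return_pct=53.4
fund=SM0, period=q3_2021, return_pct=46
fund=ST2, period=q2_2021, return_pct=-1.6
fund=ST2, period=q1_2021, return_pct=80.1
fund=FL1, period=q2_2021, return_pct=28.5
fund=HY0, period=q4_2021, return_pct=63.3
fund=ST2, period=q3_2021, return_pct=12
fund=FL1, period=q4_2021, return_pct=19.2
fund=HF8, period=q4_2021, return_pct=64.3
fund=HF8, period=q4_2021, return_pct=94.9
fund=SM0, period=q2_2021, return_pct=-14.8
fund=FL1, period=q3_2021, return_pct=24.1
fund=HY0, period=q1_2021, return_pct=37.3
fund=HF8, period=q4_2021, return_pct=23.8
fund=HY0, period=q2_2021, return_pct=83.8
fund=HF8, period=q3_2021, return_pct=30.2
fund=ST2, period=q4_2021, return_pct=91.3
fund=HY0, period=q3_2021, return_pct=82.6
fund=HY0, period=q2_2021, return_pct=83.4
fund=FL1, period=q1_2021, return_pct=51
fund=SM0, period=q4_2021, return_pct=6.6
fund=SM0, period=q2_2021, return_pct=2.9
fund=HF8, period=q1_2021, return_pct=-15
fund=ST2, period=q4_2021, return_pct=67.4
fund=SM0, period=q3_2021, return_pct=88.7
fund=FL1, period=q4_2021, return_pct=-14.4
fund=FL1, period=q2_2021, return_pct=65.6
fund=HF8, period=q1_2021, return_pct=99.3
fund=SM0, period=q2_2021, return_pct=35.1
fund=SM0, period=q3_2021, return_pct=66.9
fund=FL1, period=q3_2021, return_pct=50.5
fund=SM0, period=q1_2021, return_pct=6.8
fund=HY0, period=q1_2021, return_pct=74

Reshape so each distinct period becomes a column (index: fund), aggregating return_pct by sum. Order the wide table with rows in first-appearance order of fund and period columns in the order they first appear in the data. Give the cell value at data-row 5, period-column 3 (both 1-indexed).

67.1

With rows in first-appearance order of fund, row 5 is fund=HF8. period columns in first-appearance order: q4_2021, q2_2021, q1_2021, q3_2021; column 3 is q1_2021.
Long rows with fund=HF8, period=q1_2021: -17.2 + -15 + 99.3 = 67.1.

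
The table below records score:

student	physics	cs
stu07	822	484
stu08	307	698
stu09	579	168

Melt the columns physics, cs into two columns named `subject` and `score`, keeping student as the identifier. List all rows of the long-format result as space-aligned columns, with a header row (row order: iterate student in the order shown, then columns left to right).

Each (student, column) pair becomes one row: 3 × 2 = 6 rows.
For example, (stu07, physics) → score=822.

student  subject  score
stu07    physics  822  
stu07    cs       484  
stu08    physics  307  
stu08    cs       698  
stu09    physics  579  
stu09    cs       168  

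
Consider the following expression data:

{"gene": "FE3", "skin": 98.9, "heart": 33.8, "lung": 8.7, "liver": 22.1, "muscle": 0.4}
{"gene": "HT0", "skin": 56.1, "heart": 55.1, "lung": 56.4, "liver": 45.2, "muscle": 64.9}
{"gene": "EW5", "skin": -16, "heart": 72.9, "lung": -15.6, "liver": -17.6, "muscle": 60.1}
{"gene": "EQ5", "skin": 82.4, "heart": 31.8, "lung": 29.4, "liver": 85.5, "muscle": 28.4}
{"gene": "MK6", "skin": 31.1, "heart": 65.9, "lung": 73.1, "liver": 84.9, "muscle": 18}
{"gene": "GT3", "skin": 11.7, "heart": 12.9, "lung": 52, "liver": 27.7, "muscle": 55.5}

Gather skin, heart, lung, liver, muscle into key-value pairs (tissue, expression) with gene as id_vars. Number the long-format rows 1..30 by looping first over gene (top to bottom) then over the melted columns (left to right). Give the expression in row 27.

30 rows total (6 × 5). Row 27: index ⌊(27-1)/5⌋ = 5 into gene → GT3; (27-1) mod 5 = 1 into the melted columns → heart.
So row 27 is (GT3, heart, 12.9); expression = 12.9.

12.9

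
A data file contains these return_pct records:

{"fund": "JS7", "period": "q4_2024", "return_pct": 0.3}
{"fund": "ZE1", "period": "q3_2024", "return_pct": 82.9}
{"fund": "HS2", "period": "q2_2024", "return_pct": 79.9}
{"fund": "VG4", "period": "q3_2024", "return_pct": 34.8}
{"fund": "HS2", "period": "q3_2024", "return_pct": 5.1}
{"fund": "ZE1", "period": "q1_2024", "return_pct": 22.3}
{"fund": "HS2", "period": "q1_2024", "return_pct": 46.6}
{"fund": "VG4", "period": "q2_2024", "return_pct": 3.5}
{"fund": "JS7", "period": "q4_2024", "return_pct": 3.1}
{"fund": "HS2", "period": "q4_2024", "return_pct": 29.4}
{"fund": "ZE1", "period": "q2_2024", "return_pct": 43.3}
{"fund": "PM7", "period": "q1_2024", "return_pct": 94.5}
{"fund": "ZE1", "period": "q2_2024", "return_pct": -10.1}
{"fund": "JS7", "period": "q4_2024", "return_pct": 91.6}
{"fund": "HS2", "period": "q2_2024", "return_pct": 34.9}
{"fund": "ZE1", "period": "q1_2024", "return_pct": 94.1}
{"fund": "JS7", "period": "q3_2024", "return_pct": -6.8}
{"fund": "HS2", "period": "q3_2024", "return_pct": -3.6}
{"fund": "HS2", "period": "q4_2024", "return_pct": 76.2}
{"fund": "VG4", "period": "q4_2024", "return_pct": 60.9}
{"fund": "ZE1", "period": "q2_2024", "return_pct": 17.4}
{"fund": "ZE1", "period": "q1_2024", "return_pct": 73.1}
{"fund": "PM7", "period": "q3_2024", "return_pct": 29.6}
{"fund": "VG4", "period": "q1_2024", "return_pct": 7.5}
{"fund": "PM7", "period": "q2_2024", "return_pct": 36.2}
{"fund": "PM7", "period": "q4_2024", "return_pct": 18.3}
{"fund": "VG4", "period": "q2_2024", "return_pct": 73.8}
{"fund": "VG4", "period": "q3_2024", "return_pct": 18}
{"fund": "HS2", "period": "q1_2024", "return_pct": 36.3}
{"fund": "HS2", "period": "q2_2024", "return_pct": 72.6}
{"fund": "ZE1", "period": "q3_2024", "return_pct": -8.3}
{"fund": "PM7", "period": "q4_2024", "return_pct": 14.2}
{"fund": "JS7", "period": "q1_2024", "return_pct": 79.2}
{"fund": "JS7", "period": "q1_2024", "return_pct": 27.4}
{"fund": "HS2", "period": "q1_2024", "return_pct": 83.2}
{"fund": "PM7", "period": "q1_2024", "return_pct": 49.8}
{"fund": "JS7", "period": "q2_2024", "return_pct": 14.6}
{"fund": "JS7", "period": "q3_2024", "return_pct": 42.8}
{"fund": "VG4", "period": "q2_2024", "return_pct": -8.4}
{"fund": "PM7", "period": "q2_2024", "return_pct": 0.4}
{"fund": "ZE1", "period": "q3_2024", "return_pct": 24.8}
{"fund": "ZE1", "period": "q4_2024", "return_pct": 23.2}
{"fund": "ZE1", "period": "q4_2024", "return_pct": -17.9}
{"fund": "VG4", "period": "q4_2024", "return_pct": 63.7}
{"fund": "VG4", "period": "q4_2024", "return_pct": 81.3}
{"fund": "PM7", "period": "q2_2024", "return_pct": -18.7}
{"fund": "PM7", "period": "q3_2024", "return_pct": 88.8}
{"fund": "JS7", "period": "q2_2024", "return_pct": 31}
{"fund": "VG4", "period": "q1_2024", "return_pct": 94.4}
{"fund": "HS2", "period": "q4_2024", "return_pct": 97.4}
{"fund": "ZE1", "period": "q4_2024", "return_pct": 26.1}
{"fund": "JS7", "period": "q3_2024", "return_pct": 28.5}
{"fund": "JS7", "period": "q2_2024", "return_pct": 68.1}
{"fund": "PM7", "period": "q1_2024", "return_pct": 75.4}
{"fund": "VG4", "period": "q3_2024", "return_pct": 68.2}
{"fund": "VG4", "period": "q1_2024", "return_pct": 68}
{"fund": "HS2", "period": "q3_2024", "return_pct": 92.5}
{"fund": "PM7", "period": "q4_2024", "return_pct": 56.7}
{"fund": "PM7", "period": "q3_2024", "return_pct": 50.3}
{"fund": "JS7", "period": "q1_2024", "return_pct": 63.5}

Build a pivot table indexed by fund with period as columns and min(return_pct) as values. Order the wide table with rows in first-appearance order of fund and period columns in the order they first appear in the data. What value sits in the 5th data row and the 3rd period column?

With rows in first-appearance order of fund, row 5 is fund=PM7. period columns in first-appearance order: q4_2024, q3_2024, q2_2024, q1_2024; column 3 is q2_2024.
Long rows with fund=PM7, period=q2_2024: min(36.2, 0.4, -18.7) = -18.7.

-18.7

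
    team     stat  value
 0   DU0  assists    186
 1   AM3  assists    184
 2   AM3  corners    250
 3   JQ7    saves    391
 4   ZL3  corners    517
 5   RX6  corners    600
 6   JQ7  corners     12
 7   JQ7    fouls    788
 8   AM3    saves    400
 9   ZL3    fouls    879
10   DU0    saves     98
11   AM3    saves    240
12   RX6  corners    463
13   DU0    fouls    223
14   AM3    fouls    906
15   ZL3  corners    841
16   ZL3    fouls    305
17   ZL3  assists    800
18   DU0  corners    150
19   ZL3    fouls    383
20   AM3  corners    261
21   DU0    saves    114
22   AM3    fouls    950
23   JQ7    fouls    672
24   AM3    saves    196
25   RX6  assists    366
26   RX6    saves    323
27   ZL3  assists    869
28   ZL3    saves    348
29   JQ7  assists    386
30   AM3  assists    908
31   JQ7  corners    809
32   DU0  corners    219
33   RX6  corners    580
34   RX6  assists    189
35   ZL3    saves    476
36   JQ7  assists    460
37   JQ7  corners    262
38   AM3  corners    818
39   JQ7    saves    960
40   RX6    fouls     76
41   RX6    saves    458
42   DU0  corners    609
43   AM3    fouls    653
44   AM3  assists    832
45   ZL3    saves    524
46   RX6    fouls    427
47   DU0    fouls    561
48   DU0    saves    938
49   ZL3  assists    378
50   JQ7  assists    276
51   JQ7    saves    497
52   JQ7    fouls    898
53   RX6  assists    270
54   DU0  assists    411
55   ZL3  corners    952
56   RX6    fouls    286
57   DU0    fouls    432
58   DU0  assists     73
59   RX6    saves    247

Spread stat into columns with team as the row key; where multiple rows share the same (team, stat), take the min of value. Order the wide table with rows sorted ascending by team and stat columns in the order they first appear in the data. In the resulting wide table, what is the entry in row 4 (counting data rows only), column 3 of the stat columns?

With rows sorted ascending by team, row 4 is team=RX6. stat columns in first-appearance order: assists, corners, saves, fouls; column 3 is saves.
Long rows with team=RX6, stat=saves: min(323, 458, 247) = 247.

247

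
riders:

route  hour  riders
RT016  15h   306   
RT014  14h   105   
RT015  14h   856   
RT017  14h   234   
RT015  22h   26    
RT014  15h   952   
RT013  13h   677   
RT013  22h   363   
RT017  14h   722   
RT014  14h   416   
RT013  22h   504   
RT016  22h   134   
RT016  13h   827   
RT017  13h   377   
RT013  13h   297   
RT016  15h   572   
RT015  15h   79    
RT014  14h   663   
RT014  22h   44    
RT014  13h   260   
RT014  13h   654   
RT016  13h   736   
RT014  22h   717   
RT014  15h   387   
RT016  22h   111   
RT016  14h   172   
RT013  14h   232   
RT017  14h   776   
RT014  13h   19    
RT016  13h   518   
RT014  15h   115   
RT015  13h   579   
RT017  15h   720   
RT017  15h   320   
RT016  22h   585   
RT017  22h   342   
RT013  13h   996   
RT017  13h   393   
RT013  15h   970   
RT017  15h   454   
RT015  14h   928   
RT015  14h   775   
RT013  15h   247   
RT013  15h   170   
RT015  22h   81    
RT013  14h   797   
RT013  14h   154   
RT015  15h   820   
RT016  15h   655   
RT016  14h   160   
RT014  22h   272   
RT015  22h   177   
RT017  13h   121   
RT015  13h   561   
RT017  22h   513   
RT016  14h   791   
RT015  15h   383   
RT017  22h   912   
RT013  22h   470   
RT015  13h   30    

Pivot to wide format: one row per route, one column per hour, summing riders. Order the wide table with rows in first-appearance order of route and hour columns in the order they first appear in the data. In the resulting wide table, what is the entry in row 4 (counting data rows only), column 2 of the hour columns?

With rows in first-appearance order of route, row 4 is route=RT017. hour columns in first-appearance order: 15h, 14h, 22h, 13h; column 2 is 14h.
Long rows with route=RT017, hour=14h: 234 + 722 + 776 = 1732.

1732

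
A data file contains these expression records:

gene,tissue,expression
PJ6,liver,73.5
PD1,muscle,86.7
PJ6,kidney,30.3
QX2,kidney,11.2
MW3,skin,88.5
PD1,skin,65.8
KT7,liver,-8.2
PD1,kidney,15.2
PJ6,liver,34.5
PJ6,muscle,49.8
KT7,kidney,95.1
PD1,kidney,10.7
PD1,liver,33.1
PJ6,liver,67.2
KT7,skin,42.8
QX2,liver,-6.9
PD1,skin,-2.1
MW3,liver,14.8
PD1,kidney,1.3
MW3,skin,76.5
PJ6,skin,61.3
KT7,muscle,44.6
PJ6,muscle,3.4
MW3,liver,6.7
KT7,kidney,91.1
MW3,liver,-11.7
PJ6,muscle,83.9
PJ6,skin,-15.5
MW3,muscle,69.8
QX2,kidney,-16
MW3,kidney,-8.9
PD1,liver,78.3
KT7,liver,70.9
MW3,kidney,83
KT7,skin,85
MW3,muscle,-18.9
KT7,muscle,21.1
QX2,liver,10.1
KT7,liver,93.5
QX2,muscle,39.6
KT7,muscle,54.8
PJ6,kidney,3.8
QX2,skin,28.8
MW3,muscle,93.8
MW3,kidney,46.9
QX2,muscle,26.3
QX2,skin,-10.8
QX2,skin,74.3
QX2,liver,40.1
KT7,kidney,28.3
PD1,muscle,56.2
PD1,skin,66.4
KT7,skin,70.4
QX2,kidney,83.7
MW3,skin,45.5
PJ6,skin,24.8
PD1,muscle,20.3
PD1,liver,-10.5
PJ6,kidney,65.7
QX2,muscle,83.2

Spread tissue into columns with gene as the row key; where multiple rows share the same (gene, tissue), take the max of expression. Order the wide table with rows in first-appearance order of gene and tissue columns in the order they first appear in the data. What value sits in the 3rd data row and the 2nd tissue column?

83.2

With rows in first-appearance order of gene, row 3 is gene=QX2. tissue columns in first-appearance order: liver, muscle, kidney, skin; column 2 is muscle.
Long rows with gene=QX2, tissue=muscle: max(39.6, 26.3, 83.2) = 83.2.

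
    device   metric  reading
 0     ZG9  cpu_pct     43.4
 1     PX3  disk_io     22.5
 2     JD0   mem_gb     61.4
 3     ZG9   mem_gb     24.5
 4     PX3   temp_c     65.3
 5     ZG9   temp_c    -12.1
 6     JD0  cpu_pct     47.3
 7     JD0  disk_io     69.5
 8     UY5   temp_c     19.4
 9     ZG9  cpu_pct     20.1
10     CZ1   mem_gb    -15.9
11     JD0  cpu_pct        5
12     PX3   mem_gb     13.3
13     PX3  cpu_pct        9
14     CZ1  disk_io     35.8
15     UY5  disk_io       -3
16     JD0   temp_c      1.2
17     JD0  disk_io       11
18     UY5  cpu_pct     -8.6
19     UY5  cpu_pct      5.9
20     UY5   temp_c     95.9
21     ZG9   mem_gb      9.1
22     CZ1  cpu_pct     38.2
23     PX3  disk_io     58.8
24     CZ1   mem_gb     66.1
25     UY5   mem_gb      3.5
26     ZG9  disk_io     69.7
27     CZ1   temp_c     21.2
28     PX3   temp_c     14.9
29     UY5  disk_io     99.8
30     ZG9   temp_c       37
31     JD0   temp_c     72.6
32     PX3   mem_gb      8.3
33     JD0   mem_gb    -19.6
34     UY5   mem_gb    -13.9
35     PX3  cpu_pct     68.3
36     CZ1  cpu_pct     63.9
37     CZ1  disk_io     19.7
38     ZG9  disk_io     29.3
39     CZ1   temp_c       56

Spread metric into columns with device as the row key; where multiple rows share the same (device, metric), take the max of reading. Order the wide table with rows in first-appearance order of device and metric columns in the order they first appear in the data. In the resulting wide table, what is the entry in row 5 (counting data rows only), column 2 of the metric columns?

35.8

With rows in first-appearance order of device, row 5 is device=CZ1. metric columns in first-appearance order: cpu_pct, disk_io, mem_gb, temp_c; column 2 is disk_io.
Long rows with device=CZ1, metric=disk_io: max(35.8, 19.7) = 35.8.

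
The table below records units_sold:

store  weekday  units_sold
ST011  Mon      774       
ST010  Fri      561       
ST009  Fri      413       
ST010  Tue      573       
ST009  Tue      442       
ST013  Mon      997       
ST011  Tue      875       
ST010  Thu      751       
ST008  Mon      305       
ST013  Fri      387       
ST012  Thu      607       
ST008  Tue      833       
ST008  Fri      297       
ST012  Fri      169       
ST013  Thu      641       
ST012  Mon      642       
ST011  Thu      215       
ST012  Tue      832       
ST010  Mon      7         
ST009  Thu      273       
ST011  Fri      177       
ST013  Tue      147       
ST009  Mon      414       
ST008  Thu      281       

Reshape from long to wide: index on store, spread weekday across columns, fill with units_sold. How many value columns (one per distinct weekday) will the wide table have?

4 distinct weekday values: Mon, Tue, Fri, Thu.

4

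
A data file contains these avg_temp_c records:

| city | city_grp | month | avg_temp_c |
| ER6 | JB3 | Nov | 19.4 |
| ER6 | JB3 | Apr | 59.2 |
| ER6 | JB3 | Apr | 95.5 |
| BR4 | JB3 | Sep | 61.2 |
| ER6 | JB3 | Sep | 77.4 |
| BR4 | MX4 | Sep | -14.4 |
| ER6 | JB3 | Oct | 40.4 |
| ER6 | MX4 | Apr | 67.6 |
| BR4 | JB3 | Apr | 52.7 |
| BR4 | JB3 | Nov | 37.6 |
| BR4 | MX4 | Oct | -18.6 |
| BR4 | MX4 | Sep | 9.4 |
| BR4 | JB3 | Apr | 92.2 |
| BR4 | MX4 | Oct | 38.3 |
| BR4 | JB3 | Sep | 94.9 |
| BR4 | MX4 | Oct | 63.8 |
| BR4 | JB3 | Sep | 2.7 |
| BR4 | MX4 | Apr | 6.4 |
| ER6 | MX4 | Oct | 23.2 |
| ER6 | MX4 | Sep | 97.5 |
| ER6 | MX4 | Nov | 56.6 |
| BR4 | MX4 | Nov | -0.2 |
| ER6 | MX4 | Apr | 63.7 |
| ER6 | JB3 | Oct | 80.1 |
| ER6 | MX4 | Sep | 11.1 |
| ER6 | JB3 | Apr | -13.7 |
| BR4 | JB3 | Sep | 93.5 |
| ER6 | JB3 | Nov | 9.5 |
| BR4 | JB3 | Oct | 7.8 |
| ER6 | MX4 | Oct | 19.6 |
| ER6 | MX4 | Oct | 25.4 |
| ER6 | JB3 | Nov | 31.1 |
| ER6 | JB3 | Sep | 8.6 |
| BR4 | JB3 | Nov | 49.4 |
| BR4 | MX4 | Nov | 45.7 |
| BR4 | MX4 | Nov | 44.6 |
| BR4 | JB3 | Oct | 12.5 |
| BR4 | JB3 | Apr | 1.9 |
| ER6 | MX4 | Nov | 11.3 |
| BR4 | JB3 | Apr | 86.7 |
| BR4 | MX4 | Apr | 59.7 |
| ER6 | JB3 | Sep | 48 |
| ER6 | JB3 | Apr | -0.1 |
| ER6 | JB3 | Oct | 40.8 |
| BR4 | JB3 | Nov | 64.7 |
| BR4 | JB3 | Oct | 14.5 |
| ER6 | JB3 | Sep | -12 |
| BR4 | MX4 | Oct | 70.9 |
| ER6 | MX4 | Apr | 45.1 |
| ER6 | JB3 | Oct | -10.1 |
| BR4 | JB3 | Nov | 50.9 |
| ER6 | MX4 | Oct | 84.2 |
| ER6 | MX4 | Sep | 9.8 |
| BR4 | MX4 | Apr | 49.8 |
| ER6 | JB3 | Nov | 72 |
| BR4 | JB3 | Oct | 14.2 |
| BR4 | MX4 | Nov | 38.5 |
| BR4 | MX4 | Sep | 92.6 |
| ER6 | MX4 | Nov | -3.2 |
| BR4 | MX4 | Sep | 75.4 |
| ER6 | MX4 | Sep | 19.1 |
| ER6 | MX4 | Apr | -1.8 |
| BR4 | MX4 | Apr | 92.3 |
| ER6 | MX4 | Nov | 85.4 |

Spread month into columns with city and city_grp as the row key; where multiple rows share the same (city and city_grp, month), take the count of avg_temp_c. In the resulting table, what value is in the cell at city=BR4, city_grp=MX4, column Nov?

4

Rows with city=BR4, city_grp=MX4 and month=Nov: avg_temp_c values are -0.2, 45.7, 44.6, 38.5.
4 rows match — count = 4.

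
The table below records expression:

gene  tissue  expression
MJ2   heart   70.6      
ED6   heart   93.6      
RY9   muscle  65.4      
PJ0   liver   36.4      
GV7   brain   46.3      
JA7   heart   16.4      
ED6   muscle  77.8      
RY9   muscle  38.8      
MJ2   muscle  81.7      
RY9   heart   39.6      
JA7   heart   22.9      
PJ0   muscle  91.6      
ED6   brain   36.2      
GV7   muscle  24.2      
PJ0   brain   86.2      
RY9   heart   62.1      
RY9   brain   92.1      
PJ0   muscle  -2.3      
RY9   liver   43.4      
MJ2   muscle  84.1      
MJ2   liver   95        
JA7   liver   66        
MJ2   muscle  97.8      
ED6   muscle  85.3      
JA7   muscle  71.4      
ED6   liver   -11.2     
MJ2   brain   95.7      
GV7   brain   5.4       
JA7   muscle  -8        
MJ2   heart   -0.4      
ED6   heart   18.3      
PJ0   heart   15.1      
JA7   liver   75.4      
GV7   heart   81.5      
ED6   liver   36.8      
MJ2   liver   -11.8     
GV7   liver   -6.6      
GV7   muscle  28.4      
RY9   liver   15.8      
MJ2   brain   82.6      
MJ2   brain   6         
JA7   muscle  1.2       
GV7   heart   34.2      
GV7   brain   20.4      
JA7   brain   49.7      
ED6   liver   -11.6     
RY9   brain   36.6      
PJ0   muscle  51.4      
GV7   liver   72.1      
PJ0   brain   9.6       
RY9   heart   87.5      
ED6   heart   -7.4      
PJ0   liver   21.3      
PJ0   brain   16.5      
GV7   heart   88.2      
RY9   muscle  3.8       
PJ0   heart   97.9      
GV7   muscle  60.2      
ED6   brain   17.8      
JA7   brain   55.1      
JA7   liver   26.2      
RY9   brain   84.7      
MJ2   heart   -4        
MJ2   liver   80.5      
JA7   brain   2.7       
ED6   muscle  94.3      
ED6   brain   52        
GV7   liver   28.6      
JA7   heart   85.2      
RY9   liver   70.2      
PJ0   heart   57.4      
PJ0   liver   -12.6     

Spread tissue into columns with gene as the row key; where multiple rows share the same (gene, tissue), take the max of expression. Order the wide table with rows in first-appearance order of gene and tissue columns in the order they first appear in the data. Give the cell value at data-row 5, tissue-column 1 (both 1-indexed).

88.2

With rows in first-appearance order of gene, row 5 is gene=GV7. tissue columns in first-appearance order: heart, muscle, liver, brain; column 1 is heart.
Long rows with gene=GV7, tissue=heart: max(81.5, 34.2, 88.2) = 88.2.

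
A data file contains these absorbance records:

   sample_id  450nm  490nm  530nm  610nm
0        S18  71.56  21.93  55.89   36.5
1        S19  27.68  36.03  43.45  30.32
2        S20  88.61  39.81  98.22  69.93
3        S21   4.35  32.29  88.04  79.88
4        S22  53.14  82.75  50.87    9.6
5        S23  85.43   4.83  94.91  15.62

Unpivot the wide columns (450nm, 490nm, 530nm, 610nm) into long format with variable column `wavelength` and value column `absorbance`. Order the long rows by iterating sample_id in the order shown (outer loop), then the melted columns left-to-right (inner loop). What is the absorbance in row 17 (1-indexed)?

24 rows total (6 × 4). Row 17: index ⌊(17-1)/4⌋ = 4 into sample_id → S22; (17-1) mod 4 = 0 into the melted columns → 450nm.
So row 17 is (S22, 450nm, 53.14); absorbance = 53.14.

53.14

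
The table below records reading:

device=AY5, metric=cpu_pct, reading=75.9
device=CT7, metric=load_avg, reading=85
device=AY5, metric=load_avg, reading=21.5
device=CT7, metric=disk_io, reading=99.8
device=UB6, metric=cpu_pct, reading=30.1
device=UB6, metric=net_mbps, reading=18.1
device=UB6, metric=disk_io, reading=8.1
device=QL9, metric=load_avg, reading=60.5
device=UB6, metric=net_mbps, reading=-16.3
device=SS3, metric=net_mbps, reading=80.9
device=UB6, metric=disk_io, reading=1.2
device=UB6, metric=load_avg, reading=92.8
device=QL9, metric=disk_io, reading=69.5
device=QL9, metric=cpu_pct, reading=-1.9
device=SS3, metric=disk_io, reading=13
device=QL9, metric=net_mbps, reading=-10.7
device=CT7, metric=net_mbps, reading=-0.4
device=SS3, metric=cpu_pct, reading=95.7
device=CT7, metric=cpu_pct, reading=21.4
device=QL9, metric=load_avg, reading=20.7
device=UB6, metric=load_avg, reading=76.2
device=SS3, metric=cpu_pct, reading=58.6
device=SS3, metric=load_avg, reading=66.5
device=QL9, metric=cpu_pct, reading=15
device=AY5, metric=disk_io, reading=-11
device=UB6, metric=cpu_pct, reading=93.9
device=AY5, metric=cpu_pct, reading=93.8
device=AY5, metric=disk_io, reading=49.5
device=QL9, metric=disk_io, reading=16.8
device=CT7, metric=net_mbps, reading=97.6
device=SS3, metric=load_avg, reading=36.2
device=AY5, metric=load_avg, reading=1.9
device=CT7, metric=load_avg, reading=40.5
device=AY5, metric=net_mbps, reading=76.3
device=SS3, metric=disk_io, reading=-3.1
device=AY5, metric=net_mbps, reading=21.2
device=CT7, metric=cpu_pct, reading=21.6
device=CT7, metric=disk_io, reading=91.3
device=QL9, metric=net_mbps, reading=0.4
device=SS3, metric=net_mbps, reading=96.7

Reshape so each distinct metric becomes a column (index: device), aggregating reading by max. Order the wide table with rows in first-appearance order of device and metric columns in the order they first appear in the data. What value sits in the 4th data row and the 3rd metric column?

69.5

With rows in first-appearance order of device, row 4 is device=QL9. metric columns in first-appearance order: cpu_pct, load_avg, disk_io, net_mbps; column 3 is disk_io.
Long rows with device=QL9, metric=disk_io: max(69.5, 16.8) = 69.5.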